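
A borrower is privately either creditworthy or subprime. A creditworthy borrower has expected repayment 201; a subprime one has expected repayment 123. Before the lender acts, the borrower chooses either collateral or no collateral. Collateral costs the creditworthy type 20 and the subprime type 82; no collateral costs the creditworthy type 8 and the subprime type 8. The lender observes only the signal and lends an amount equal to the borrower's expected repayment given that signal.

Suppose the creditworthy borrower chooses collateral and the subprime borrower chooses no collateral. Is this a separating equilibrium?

No

If types separate, collateral earns payment 201 and no collateral earns 123.
Creditworthy: collateral gives 201 − 20 = 181; no collateral gives 123 − 8 = 115. No deviation. ✓
Subprime: no collateral gives 123 − 8 = 115; collateral gives 201 − 82 = 119. Would deviate. ✗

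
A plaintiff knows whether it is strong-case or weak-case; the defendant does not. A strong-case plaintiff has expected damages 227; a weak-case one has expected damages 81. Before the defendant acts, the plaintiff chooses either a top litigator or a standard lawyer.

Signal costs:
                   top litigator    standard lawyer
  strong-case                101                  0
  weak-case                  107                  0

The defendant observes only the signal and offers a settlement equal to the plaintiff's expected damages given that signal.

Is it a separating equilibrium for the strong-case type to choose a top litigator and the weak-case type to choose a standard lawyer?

If types separate, top litigator earns payment 227 and standard lawyer earns 81.
Strong-case: top litigator gives 227 − 101 = 126; standard lawyer gives 81 − 0 = 81. No deviation. ✓
Weak-case: standard lawyer gives 81 − 0 = 81; top litigator gives 227 − 107 = 120. Would deviate. ✗

No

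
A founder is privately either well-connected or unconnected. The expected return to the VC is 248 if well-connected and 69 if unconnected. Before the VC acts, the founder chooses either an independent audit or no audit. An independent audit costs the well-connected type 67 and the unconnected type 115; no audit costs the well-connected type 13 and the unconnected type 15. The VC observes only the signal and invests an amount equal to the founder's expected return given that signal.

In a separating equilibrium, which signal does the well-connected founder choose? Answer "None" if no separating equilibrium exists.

Try well-connected → audit, unconnected → no audit:
  If types separate, audit earns payment 248 and no audit earns 69.
  Well-connected: audit gives 248 − 67 = 181; no audit gives 69 − 13 = 56. No deviation. ✓
  Unconnected: no audit gives 69 − 15 = 54; audit gives 248 − 115 = 133. Would deviate. ✗
Try well-connected → no audit, unconnected → audit:
  If types separate, no audit earns payment 248 and audit earns 69.
  Well-connected: no audit gives 248 − 13 = 235; audit gives 69 − 67 = 2. No deviation. ✓
  Unconnected: audit gives 69 − 115 = -46; no audit gives 248 − 15 = 233. Would deviate. ✗
Neither assignment is incentive-compatible.

None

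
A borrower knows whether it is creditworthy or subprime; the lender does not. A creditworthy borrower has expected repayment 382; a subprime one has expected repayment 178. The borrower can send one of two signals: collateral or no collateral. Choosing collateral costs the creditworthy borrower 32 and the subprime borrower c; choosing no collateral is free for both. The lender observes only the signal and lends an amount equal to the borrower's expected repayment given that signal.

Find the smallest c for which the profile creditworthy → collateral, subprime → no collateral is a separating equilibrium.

204

Under separation: collateral → creditworthy (pays 382); no collateral → subprime (pays 178).
Creditworthy: 382 − 32 = 350 ≥ 178 − 0 = 178. Holds regardless of c. ✓
Subprime: 178 − 0 ≥ 382 − c, so c ≥ 382 − 178 = 204.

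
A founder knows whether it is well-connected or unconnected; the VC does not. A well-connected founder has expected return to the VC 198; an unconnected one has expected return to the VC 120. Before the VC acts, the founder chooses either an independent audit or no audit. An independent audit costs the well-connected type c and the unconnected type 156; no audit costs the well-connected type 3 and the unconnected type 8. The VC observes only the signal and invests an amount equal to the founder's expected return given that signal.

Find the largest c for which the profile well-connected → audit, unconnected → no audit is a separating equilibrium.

Under separation: audit → well-connected (pays 198); no audit → unconnected (pays 120).
Unconnected: 120 − 8 = 112 ≥ 198 − 156 = 42. Holds regardless of c. ✓
Well-connected: 198 − c ≥ 120 − 3, so c ≤ 198 − 117 = 81.

81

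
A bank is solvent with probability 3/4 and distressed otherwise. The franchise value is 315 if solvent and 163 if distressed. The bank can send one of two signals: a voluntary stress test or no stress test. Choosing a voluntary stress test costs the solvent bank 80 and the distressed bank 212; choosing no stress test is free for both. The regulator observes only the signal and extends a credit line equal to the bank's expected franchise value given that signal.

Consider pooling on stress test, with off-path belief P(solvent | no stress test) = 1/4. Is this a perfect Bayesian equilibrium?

At the pooled signal (stress test) the regulator holds the prior 3/4 and pays 3/4·315 + 1/4·163 = 277. Off-path (no stress test) belief 1/4 gives 1/4·315 + 3/4·163 = 201.
Solvent: stress test gives 277 − 80 = 197; no stress test gives 201 − 0 = 201. Deviates. ✗
Distressed: stress test gives 277 − 212 = 65; no stress test gives 201 − 0 = 201. Deviates. ✗

No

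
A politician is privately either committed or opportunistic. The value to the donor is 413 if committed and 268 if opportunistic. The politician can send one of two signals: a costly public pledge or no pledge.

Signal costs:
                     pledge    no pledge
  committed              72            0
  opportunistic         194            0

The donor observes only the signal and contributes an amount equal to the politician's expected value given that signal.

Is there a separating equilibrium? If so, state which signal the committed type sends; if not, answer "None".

pledge

Try committed → pledge, opportunistic → no pledge:
  Under separation the donor infers type exactly: pledge → committed (pays 413), no pledge → opportunistic (pays 268).
  Committed: pledge gives 413 − 72 = 341; no pledge gives 268 − 0 = 268. No deviation. ✓
  Opportunistic: no pledge gives 268 − 0 = 268; pledge gives 413 − 194 = 219. No deviation. ✓
Both hold — the committed type sends pledge.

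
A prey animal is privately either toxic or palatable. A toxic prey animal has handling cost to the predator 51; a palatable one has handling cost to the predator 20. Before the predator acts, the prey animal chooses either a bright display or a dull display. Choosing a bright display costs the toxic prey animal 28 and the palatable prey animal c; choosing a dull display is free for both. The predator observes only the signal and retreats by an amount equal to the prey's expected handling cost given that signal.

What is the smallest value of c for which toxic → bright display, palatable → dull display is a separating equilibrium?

31

Under separation: bright display → toxic (pays 51); dull display → palatable (pays 20).
Toxic: 51 − 28 = 23 ≥ 20 − 0 = 20. Holds regardless of c. ✓
Palatable: 20 − 0 ≥ 51 − c, so c ≥ 51 − 20 = 31.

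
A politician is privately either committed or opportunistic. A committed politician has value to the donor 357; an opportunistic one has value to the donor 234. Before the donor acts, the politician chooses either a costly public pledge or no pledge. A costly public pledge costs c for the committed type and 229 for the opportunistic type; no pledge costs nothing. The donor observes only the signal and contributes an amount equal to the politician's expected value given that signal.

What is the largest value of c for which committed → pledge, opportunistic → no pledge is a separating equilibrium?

123

Under separation: pledge → committed (pays 357); no pledge → opportunistic (pays 234).
Opportunistic: 234 − 0 = 234 ≥ 357 − 229 = 128. Holds regardless of c. ✓
Committed: 357 − c ≥ 234 − 0, so c ≤ 357 − 234 = 123.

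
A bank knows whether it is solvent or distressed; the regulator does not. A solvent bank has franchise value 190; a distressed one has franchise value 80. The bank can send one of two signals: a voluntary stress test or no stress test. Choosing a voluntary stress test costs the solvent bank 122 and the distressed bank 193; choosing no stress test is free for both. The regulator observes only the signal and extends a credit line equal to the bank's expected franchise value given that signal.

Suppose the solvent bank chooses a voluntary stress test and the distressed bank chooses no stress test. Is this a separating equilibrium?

If types separate, stress test earns payment 190 and no stress test earns 80.
Solvent: stress test gives 190 − 122 = 68; no stress test gives 80 − 0 = 80. Would deviate. ✗
Distressed: no stress test gives 80 − 0 = 80; stress test gives 190 − 193 = -3. No deviation. ✓

No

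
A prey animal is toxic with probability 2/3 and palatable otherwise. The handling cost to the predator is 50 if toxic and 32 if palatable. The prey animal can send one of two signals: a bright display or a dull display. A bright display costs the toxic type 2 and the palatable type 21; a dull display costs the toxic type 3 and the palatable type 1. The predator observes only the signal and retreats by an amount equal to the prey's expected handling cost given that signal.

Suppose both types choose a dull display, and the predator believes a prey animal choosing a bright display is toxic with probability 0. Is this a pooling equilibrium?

Yes

At the pooled signal (dull display) the predator holds the prior 2/3 and pays 2/3·50 + 1/3·32 = 44. Off-path (bright display) belief 0 gives 0·50 + 1·32 = 32.
Toxic: dull display gives 44 − 3 = 41; bright display gives 32 − 2 = 30. Stays. ✓
Palatable: dull display gives 44 − 1 = 43; bright display gives 32 − 21 = 11. Stays. ✓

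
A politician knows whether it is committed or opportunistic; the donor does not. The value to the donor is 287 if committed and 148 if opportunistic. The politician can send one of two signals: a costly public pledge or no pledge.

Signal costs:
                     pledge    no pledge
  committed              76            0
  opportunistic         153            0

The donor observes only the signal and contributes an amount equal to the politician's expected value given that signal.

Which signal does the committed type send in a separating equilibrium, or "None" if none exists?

pledge

Try committed → pledge, opportunistic → no pledge:
  Under separation the donor infers type exactly: pledge → committed (pays 287), no pledge → opportunistic (pays 148).
  Committed: pledge gives 287 − 76 = 211; no pledge gives 148 − 0 = 148. No deviation. ✓
  Opportunistic: no pledge gives 148 − 0 = 148; pledge gives 287 − 153 = 134. No deviation. ✓
Both hold — the committed type sends pledge.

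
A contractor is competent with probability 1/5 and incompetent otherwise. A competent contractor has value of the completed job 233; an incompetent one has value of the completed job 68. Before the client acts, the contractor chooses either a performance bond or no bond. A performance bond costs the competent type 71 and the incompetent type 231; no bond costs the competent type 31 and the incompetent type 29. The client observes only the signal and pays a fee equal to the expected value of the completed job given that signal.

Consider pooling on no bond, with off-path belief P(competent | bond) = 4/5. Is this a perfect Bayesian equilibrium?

No

At the pooled signal (no bond) the client holds the prior 1/5 and pays 1/5·233 + 4/5·68 = 101. Off-path (bond) belief 4/5 gives 4/5·233 + 1/5·68 = 200.
Competent: no bond gives 101 − 31 = 70; bond gives 200 − 71 = 129. Deviates. ✗
Incompetent: no bond gives 101 − 29 = 72; bond gives 200 − 231 = -31. Stays. ✓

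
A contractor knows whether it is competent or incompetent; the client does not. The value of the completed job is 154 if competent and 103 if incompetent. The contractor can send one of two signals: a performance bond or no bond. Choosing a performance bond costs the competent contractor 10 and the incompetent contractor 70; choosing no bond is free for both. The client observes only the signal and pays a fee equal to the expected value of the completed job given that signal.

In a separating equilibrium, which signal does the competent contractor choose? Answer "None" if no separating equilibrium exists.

bond

Try competent → bond, incompetent → no bond:
  Under separation the client infers type exactly: bond → competent (pays 154), no bond → incompetent (pays 103).
  Competent: bond gives 154 − 10 = 144; no bond gives 103 − 0 = 103. No deviation. ✓
  Incompetent: no bond gives 103 − 0 = 103; bond gives 154 − 70 = 84. No deviation. ✓
Both hold — the competent type sends bond.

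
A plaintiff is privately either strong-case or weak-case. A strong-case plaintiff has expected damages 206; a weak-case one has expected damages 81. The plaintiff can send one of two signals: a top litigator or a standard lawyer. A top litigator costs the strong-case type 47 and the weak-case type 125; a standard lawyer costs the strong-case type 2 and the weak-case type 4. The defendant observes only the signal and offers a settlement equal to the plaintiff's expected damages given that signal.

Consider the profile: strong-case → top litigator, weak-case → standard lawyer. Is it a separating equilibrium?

Under separation the defendant infers type exactly: top litigator → strong-case (pays 206), standard lawyer → weak-case (pays 81).
Strong-case: top litigator gives 206 − 47 = 159; standard lawyer gives 81 − 2 = 79. No deviation. ✓
Weak-case: standard lawyer gives 81 − 4 = 77; top litigator gives 206 − 125 = 81. Would deviate. ✗

No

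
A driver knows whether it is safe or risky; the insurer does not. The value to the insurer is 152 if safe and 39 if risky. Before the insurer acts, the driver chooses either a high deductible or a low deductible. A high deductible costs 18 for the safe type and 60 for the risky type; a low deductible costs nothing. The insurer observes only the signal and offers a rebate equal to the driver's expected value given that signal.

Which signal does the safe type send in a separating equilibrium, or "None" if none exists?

Try safe → high deductible, risky → low deductible:
  If types separate, high deductible earns payment 152 and low deductible earns 39.
  Safe: high deductible gives 152 − 18 = 134; low deductible gives 39 − 0 = 39. No deviation. ✓
  Risky: low deductible gives 39 − 0 = 39; high deductible gives 152 − 60 = 92. Would deviate. ✗
Try safe → low deductible, risky → high deductible:
  If types separate, low deductible earns payment 152 and high deductible earns 39.
  Safe: low deductible gives 152 − 0 = 152; high deductible gives 39 − 18 = 21. No deviation. ✓
  Risky: high deductible gives 39 − 60 = -21; low deductible gives 152 − 0 = 152. Would deviate. ✗
Neither assignment is incentive-compatible.

None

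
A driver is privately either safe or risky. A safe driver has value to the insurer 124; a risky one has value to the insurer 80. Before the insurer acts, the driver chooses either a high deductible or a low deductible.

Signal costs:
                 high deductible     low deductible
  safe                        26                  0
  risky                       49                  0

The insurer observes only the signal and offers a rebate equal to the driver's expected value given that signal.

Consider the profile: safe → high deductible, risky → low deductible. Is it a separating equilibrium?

If types separate, high deductible earns payment 124 and low deductible earns 80.
Safe: high deductible gives 124 − 26 = 98; low deductible gives 80 − 0 = 80. No deviation. ✓
Risky: low deductible gives 80 − 0 = 80; high deductible gives 124 − 49 = 75. No deviation. ✓
Both incentive constraints hold.

Yes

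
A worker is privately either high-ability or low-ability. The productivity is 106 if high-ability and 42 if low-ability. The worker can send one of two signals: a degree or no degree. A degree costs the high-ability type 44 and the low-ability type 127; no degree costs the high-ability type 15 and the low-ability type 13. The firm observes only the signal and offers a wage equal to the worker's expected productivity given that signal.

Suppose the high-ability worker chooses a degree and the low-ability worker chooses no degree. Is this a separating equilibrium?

Under separation the firm infers type exactly: degree → high-ability (pays 106), no degree → low-ability (pays 42).
High-ability: degree gives 106 − 44 = 62; no degree gives 42 − 15 = 27. No deviation. ✓
Low-ability: no degree gives 42 − 13 = 29; degree gives 106 − 127 = -21. No deviation. ✓
Both incentive constraints hold.

Yes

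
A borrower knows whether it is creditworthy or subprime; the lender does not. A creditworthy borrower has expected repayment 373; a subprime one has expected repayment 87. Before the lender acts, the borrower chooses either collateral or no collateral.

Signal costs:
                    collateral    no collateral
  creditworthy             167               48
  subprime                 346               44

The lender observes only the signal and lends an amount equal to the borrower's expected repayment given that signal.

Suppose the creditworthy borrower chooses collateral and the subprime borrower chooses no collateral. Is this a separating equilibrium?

Yes

Under separation the lender infers type exactly: collateral → creditworthy (pays 373), no collateral → subprime (pays 87).
Creditworthy: collateral gives 373 − 167 = 206; no collateral gives 87 − 48 = 39. No deviation. ✓
Subprime: no collateral gives 87 − 44 = 43; collateral gives 373 − 346 = 27. No deviation. ✓
Both incentive constraints hold.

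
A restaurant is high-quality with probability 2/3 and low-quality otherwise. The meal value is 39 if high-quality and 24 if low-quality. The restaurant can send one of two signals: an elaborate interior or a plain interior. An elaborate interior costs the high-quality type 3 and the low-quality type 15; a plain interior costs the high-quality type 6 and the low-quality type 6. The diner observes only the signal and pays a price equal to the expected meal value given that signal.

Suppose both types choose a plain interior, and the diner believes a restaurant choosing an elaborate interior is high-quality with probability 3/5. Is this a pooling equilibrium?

No

At the pooled signal (plain interior) the diner holds the prior 2/3 and pays 2/3·39 + 1/3·24 = 34. Off-path (elaborate interior) belief 3/5 gives 3/5·39 + 2/5·24 = 33.
High-quality: plain interior gives 34 − 6 = 28; elaborate interior gives 33 − 3 = 30. Deviates. ✗
Low-quality: plain interior gives 34 − 6 = 28; elaborate interior gives 33 − 15 = 18. Stays. ✓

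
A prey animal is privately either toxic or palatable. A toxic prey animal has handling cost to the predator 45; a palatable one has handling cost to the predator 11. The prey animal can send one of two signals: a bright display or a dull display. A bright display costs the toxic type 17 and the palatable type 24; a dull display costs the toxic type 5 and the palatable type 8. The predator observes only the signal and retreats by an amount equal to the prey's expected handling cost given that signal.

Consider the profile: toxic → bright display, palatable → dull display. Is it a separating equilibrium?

No

If types separate, bright display earns payment 45 and dull display earns 11.
Toxic: bright display gives 45 − 17 = 28; dull display gives 11 − 5 = 6. No deviation. ✓
Palatable: dull display gives 11 − 8 = 3; bright display gives 45 − 24 = 21. Would deviate. ✗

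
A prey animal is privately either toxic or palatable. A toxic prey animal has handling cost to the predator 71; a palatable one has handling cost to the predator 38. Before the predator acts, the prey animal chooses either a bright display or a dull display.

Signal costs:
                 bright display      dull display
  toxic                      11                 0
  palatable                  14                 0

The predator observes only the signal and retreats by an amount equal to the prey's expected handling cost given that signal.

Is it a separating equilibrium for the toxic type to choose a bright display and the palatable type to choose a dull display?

No

Under separation the predator infers type exactly: bright display → toxic (pays 71), dull display → palatable (pays 38).
Toxic: bright display gives 71 − 11 = 60; dull display gives 38 − 0 = 38. No deviation. ✓
Palatable: dull display gives 38 − 0 = 38; bright display gives 71 − 14 = 57. Would deviate. ✗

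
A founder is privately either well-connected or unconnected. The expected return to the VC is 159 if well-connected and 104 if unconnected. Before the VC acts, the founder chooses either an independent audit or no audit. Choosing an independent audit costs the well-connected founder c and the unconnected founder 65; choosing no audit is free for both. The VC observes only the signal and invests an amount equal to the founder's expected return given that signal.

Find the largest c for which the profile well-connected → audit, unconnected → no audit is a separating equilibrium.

55

Under separation: audit → well-connected (pays 159); no audit → unconnected (pays 104).
Unconnected: 104 − 0 = 104 ≥ 159 − 65 = 94. Holds regardless of c. ✓
Well-connected: 159 − c ≥ 104 − 0, so c ≤ 159 − 104 = 55.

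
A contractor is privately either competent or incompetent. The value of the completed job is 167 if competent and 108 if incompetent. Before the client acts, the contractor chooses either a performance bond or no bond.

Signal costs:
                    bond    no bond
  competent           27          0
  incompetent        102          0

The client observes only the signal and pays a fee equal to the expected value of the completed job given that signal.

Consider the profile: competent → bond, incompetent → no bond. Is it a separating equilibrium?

Yes

Under separation the client infers type exactly: bond → competent (pays 167), no bond → incompetent (pays 108).
Competent: bond gives 167 − 27 = 140; no bond gives 108 − 0 = 108. No deviation. ✓
Incompetent: no bond gives 108 − 0 = 108; bond gives 167 − 102 = 65. No deviation. ✓
Both incentive constraints hold.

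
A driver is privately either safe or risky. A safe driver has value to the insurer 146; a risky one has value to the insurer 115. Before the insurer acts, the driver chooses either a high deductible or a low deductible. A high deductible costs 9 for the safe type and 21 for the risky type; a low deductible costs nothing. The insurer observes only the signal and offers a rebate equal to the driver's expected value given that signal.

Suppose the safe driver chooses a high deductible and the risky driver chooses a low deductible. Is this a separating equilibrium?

Under separation the insurer infers type exactly: high deductible → safe (pays 146), low deductible → risky (pays 115).
Safe: high deductible gives 146 − 9 = 137; low deductible gives 115 − 0 = 115. No deviation. ✓
Risky: low deductible gives 115 − 0 = 115; high deductible gives 146 − 21 = 125. Would deviate. ✗

No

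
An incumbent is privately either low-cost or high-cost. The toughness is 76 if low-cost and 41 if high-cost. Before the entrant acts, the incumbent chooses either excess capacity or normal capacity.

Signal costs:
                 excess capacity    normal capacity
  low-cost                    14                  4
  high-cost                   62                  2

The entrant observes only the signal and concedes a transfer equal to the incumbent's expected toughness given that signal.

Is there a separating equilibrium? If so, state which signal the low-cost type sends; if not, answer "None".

Try low-cost → excess capacity, high-cost → normal capacity:
  If types separate, excess capacity earns payment 76 and normal capacity earns 41.
  Low-cost: excess capacity gives 76 − 14 = 62; normal capacity gives 41 − 4 = 37. No deviation. ✓
  High-cost: normal capacity gives 41 − 2 = 39; excess capacity gives 76 − 62 = 14. No deviation. ✓
Both hold — the low-cost type sends excess capacity.

excess capacity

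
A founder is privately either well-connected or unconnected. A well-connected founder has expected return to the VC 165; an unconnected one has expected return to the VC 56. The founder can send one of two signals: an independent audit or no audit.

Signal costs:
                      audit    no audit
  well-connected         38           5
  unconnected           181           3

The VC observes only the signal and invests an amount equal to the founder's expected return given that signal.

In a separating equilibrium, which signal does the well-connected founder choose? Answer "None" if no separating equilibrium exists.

audit

Try well-connected → audit, unconnected → no audit:
  Under separation the VC infers type exactly: audit → well-connected (pays 165), no audit → unconnected (pays 56).
  Well-connected: audit gives 165 − 38 = 127; no audit gives 56 − 5 = 51. No deviation. ✓
  Unconnected: no audit gives 56 − 3 = 53; audit gives 165 − 181 = -16. No deviation. ✓
Both hold — the well-connected type sends audit.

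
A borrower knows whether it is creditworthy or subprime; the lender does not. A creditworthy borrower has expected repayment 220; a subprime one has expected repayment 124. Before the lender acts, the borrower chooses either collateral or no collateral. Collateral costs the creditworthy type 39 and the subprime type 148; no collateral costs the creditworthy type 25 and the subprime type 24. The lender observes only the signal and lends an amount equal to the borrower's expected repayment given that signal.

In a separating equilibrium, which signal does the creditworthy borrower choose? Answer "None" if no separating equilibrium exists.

collateral

Try creditworthy → collateral, subprime → no collateral:
  Under separation the lender infers type exactly: collateral → creditworthy (pays 220), no collateral → subprime (pays 124).
  Creditworthy: collateral gives 220 − 39 = 181; no collateral gives 124 − 25 = 99. No deviation. ✓
  Subprime: no collateral gives 124 − 24 = 100; collateral gives 220 − 148 = 72. No deviation. ✓
Both hold — the creditworthy type sends collateral.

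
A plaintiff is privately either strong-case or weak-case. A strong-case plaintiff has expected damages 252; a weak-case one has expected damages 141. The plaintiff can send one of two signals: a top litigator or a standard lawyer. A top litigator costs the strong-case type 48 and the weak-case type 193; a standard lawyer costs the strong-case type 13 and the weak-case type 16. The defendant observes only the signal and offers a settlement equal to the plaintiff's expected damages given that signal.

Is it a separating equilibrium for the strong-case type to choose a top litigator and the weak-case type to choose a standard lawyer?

Under separation the defendant infers type exactly: top litigator → strong-case (pays 252), standard lawyer → weak-case (pays 141).
Strong-case: top litigator gives 252 − 48 = 204; standard lawyer gives 141 − 13 = 128. No deviation. ✓
Weak-case: standard lawyer gives 141 − 16 = 125; top litigator gives 252 − 193 = 59. No deviation. ✓
Neither type gains from mimicking the other.

Yes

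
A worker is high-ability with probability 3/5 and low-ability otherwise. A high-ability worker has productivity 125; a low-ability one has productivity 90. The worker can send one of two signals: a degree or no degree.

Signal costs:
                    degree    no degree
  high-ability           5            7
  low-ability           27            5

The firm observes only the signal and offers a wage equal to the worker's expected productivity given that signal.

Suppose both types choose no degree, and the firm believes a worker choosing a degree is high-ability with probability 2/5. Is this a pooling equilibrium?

Yes

On the equilibrium path (no degree) the firm holds the prior 3/5 and pays 3/5·125 + 2/5·90 = 111. Off-path (degree) belief 2/5 gives 2/5·125 + 3/5·90 = 104.
High-ability: no degree gives 111 − 7 = 104; degree gives 104 − 5 = 99. Stays. ✓
Low-ability: no degree gives 111 − 5 = 106; degree gives 104 − 27 = 77. Stays. ✓
Beliefs are Bayes-consistent on-path and both types best-respond.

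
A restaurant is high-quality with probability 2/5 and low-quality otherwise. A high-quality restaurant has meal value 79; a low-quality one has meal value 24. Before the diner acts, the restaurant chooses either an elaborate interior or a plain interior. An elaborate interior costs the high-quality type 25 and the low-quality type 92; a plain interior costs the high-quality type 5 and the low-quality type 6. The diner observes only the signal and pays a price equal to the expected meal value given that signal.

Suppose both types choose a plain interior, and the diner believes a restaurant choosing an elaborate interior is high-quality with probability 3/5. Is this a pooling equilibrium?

At the pooled signal (plain interior) the diner holds the prior 2/5 and pays 2/5·79 + 3/5·24 = 46. Off-path (elaborate interior) belief 3/5 gives 3/5·79 + 2/5·24 = 57.
High-quality: plain interior gives 46 − 5 = 41; elaborate interior gives 57 − 25 = 32. Stays. ✓
Low-quality: plain interior gives 46 − 6 = 40; elaborate interior gives 57 − 92 = -35. Stays. ✓

Yes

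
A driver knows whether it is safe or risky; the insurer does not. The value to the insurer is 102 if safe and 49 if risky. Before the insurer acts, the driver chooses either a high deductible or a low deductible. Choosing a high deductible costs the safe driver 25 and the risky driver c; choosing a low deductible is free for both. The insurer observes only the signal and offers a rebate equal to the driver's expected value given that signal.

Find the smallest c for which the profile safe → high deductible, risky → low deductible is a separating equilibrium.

53

Under separation: high deductible → safe (pays 102); low deductible → risky (pays 49).
Safe: 102 − 25 = 77 ≥ 49 − 0 = 49. Holds regardless of c. ✓
Risky: 49 − 0 ≥ 102 − c, so c ≥ 102 − 49 = 53.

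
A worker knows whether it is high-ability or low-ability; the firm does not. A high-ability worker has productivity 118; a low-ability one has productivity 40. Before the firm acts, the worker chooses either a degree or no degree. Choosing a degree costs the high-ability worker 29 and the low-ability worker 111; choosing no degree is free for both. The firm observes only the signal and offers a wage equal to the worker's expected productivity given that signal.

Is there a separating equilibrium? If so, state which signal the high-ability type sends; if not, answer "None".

Try high-ability → degree, low-ability → no degree:
  Under separation the firm infers type exactly: degree → high-ability (pays 118), no degree → low-ability (pays 40).
  High-ability: degree gives 118 − 29 = 89; no degree gives 40 − 0 = 40. No deviation. ✓
  Low-ability: no degree gives 40 − 0 = 40; degree gives 118 − 111 = 7. No deviation. ✓
Both hold — the high-ability type sends degree.

degree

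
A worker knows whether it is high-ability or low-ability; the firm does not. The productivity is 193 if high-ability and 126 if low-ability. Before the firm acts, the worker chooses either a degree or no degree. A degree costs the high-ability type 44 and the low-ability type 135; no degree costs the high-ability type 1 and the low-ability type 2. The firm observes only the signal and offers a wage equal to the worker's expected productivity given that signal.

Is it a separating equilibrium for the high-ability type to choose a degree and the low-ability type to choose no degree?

If types separate, degree earns payment 193 and no degree earns 126.
High-ability: degree gives 193 − 44 = 149; no degree gives 126 − 1 = 125. No deviation. ✓
Low-ability: no degree gives 126 − 2 = 124; degree gives 193 − 135 = 58. No deviation. ✓
Neither type gains from mimicking the other.

Yes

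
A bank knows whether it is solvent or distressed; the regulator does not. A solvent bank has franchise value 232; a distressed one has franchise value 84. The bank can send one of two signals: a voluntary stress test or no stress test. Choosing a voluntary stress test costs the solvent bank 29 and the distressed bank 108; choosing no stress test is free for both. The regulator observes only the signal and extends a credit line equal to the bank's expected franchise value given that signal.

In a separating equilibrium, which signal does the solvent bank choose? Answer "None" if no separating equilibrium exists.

None

Try solvent → stress test, distressed → no stress test:
  Under separation the regulator infers type exactly: stress test → solvent (pays 232), no stress test → distressed (pays 84).
  Solvent: stress test gives 232 − 29 = 203; no stress test gives 84 − 0 = 84. No deviation. ✓
  Distressed: no stress test gives 84 − 0 = 84; stress test gives 232 − 108 = 124. Would deviate. ✗
Try solvent → no stress test, distressed → stress test:
  Under separation the regulator infers type exactly: no stress test → solvent (pays 232), stress test → distressed (pays 84).
  Solvent: no stress test gives 232 − 0 = 232; stress test gives 84 − 29 = 55. No deviation. ✓
  Distressed: stress test gives 84 − 108 = -24; no stress test gives 232 − 0 = 232. Would deviate. ✗
Neither assignment is incentive-compatible.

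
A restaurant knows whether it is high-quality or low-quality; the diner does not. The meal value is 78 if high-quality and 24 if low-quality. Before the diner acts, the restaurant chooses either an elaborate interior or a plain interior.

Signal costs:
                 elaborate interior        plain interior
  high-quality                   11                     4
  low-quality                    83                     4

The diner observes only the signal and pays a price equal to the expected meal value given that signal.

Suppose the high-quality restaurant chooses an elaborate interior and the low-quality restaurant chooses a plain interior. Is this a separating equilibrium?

Yes

If types separate, elaborate interior earns payment 78 and plain interior earns 24.
High-quality: elaborate interior gives 78 − 11 = 67; plain interior gives 24 − 4 = 20. No deviation. ✓
Low-quality: plain interior gives 24 − 4 = 20; elaborate interior gives 78 − 83 = -5. No deviation. ✓
Both incentive constraints hold.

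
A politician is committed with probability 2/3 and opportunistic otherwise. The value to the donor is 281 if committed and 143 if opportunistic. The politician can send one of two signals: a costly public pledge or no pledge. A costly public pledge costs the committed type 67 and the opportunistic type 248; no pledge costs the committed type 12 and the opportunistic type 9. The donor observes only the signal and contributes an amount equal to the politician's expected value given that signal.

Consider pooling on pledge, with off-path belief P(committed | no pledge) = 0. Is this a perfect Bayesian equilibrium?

No

At the pooled signal (pledge) the donor holds the prior 2/3 and pays 2/3·281 + 1/3·143 = 235. Off-path (no pledge) belief 0 gives 0·281 + 1·143 = 143.
Committed: pledge gives 235 − 67 = 168; no pledge gives 143 − 12 = 131. Stays. ✓
Opportunistic: pledge gives 235 − 248 = -13; no pledge gives 143 − 9 = 134. Deviates. ✗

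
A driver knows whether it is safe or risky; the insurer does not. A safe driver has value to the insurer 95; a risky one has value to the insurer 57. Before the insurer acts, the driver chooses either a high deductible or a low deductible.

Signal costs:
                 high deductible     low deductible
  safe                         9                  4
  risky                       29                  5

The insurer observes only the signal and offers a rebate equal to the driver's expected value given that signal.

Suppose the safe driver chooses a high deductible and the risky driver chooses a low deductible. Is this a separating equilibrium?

No

If types separate, high deductible earns payment 95 and low deductible earns 57.
Safe: high deductible gives 95 − 9 = 86; low deductible gives 57 − 4 = 53. No deviation. ✓
Risky: low deductible gives 57 − 5 = 52; high deductible gives 95 − 29 = 66. Would deviate. ✗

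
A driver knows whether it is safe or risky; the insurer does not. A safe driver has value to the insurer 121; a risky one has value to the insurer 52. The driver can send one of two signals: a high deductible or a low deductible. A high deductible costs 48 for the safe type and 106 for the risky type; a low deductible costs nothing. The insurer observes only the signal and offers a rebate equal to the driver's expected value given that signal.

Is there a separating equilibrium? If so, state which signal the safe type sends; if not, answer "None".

high deductible

Try safe → high deductible, risky → low deductible:
  If types separate, high deductible earns payment 121 and low deductible earns 52.
  Safe: high deductible gives 121 − 48 = 73; low deductible gives 52 − 0 = 52. No deviation. ✓
  Risky: low deductible gives 52 − 0 = 52; high deductible gives 121 − 106 = 15. No deviation. ✓
Both hold — the safe type sends high deductible.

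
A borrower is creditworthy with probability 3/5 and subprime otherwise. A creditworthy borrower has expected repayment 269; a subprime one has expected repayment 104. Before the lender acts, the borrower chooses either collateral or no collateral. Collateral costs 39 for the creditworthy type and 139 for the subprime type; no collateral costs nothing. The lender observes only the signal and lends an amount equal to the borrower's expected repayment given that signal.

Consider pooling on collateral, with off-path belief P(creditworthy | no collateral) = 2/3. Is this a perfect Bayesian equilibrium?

At the pooled signal (collateral) the lender holds the prior 3/5 and pays 3/5·269 + 2/5·104 = 203. Off-path (no collateral) belief 2/3 gives 2/3·269 + 1/3·104 = 214.
Creditworthy: collateral gives 203 − 39 = 164; no collateral gives 214 − 0 = 214. Deviates. ✗
Subprime: collateral gives 203 − 139 = 64; no collateral gives 214 − 0 = 214. Deviates. ✗

No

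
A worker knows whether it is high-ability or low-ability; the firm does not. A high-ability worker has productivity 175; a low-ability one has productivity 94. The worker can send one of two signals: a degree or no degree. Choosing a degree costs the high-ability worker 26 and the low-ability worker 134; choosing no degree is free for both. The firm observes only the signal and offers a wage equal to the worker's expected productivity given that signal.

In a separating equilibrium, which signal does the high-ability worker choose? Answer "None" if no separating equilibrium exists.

degree

Try high-ability → degree, low-ability → no degree:
  Under separation the firm infers type exactly: degree → high-ability (pays 175), no degree → low-ability (pays 94).
  High-ability: degree gives 175 − 26 = 149; no degree gives 94 − 0 = 94. No deviation. ✓
  Low-ability: no degree gives 94 − 0 = 94; degree gives 175 − 134 = 41. No deviation. ✓
Both hold — the high-ability type sends degree.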